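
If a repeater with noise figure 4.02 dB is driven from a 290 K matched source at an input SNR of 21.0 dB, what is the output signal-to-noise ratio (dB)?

16.98 dB

By definition F = SNR_in/SNR_out, so in dB: SNR_out = SNR_in − NF
SNR_out = 21.0 − 4.02 = 16.98 dB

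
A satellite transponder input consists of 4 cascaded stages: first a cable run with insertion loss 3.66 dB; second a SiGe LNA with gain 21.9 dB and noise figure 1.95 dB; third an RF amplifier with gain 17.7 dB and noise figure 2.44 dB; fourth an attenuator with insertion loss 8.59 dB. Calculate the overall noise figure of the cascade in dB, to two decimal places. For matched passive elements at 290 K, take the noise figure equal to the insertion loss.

5.63 dB

Convert to linear (a loss of L dB is a gain of −L dB): F_i = 10^(NF_i/10), G_i = 10^(G_i,dB/10)
  Stage 1: F_1 = 10^(3.66/10) = 2.323, G_1 = 10^(−3.66/10) = 0.4305
  Stage 2: F_2 = 10^(1.95/10) = 1.567, G_2 = 10^(21.9/10) = 154.9
  Stage 3: F_3 = 10^(2.44/10) = 1.754, G_3 = 10^(17.7/10) = 58.88
  Stage 4: F_4 = 10^(8.59/10) = 7.228, G_4 = 10^(−8.59/10) = 0.1384
Friis cascade:
  F = 2.323 + (1.567 − 1)/0.4305 + (1.754 − 1)/66.68 + (7.228 − 1)/3926 = 3.652
NF = 10 log₁₀(3.652) = 5.63 dB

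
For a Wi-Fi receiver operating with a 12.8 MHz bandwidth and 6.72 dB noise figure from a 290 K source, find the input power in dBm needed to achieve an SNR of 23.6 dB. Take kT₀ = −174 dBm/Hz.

Sensitivity = −174 + 10 log₁₀(B) + NF + SNR_min
= −174 + 71.07 + 6.72 + 23.6
= −72.61 dBm → −72.6 dBm

−72.6 dBm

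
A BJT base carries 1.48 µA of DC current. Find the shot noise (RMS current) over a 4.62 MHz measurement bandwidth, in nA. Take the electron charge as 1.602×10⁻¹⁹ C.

I_n = √(2qI·B)
2qI·B = 2 × 1.602×10⁻¹⁹ × 1.48×10⁻⁶ × 4.62×10⁶ = 2.19×10⁻¹⁸ A²
I_n = √(2.19×10⁻¹⁸) = 1.48×10⁻⁹ A = 1.48 nA

1.48 nA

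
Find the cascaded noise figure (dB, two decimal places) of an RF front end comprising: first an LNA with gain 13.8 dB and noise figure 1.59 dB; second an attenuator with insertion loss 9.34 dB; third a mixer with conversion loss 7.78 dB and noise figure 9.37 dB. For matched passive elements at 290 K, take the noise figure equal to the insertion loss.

Convert to linear (a loss of L dB is a gain of −L dB): F_i = 10^(NF_i/10), G_i = 10^(G_i,dB/10)
  Stage 1: F_1 = 10^(1.59/10) = 1.442, G_1 = 10^(13.8/10) = 23.99
  Stage 2: F_2 = 10^(9.34/10) = 8.590, G_2 = 10^(−9.34/10) = 0.1164
  Stage 3: F_3 = 10^(9.37/10) = 8.650, G_3 = 10^(−7.78/10) = 0.1667
Friis cascade:
  F = 1.442 + (8.590 − 1)/23.99 + (8.650 − 1)/2.793 = 4.498
NF = 10 log₁₀(4.498) = 6.53 dB

6.53 dB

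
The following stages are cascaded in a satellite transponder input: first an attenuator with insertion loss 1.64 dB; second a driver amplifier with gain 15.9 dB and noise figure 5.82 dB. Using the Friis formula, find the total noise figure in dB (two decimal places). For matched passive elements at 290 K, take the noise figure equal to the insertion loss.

7.46 dB

Convert to linear (a loss of L dB is a gain of −L dB): F_i = 10^(NF_i/10), G_i = 10^(G_i,dB/10)
  Stage 1: F_1 = 10^(1.64/10) = 1.459, G_1 = 10^(−1.64/10) = 0.6855
  Stage 2: F_2 = 10^(5.82/10) = 3.819, G_2 = 10^(15.9/10) = 38.90
Friis cascade:
  F = 1.459 + (3.819 − 1)/0.6855 = 5.572
NF = 10 log₁₀(5.572) = 7.46 dB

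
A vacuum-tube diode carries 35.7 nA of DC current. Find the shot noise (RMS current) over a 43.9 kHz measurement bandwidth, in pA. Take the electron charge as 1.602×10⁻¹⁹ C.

I_n = √(2qI·B)
2qI·B = 2 × 1.602×10⁻¹⁹ × 3.57×10⁻⁸ × 4.39×10⁴ = 5.02×10⁻²² A²
I_n = √(5.02×10⁻²²) = 2.24×10⁻¹¹ A = 22.4 pA

22.4 pA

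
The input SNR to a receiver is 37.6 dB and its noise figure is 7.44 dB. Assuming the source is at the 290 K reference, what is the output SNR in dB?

30.16 dB

By definition F = SNR_in/SNR_out, so in dB: SNR_out = SNR_in − NF
SNR_out = 37.6 − 7.44 = 30.16 dB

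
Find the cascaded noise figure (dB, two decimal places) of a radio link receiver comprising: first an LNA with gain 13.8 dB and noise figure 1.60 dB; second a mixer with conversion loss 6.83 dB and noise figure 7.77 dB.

Convert to linear (a loss of L dB is a gain of −L dB): F_i = 10^(NF_i/10), G_i = 10^(G_i,dB/10)
  Stage 1: F_1 = 10^(1.60/10) = 1.445, G_1 = 10^(13.8/10) = 23.99
  Stage 2: F_2 = 10^(7.77/10) = 5.984, G_2 = 10^(−6.83/10) = 0.2075
Friis cascade:
  F = 1.445 + (5.984 − 1)/23.99 = 1.653
NF = 10 log₁₀(1.653) = 2.18 dB

2.18 dB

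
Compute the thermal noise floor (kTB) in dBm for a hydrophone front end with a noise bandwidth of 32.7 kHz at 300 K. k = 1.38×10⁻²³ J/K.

P_n = kTB = 1.38×10⁻²³ × 300 × 3.27×10⁴ = 1.35×10⁻¹⁶ W
In dBm: 10 log₁₀(1.35×10⁻¹⁶ / 10⁻³) = −128.7 dBm

−128.7 dBm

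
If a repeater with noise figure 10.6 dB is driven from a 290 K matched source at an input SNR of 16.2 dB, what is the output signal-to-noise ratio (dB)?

5.6 dB

By definition F = SNR_in/SNR_out, so in dB: SNR_out = SNR_in − NF
SNR_out = 16.2 − 10.6 = 5.6 dB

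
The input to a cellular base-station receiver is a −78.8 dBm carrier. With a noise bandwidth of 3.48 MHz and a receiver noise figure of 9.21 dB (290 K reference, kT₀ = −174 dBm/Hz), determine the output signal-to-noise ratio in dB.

Noise floor: N = −174 + 10 log₁₀(B) + NF
10 log₁₀(3.48×10⁶) = 65.42 dB
N = −174 + 65.42 + 9.21 = −99.37 dBm
SNR = P_sig − N = −78.8 − (−99.37) = 20.57 dB → 20.6 dB

20.6 dB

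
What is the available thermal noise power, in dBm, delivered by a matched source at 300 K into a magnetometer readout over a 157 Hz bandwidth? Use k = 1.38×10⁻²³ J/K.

P_n = kTB = 1.38×10⁻²³ × 300 × 1.57×10² = 6.50×10⁻¹⁹ W
In dBm: 10 log₁₀(6.50×10⁻¹⁹ / 10⁻³) = −151.9 dBm

−151.9 dBm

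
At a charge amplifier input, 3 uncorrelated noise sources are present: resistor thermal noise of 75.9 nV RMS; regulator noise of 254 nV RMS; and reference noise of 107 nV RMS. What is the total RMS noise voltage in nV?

Uncorrelated sources add in power (mean-square): V_tot = √(ΣV_i²)
V_tot = √[(7.59×10⁻⁸)² + (2.54×10⁻⁷)² + (1.07×10⁻⁷)²] = 2.86×10⁻⁷ V = 286 nV

286 nV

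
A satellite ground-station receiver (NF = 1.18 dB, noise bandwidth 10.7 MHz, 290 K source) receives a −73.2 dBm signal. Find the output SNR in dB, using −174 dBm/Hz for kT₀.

Noise floor: N = −174 + 10 log₁₀(B) + NF
10 log₁₀(1.07×10⁷) = 70.29 dB
N = −174 + 70.29 + 1.18 = −102.53 dBm
SNR = P_sig − N = −73.2 − (−102.53) = 29.33 dB → 29.3 dB

29.3 dB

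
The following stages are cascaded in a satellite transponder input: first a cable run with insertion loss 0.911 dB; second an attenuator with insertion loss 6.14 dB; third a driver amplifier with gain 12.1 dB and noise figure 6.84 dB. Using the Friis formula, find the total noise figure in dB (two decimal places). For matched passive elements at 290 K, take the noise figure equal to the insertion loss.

13.89 dB

Convert to linear (a loss of L dB is a gain of −L dB): F_i = 10^(NF_i/10), G_i = 10^(G_i,dB/10)
  Stage 1: F_1 = 10^(0.911/10) = 1.233, G_1 = 10^(−0.911/10) = 0.8108
  Stage 2: F_2 = 10^(6.14/10) = 4.111, G_2 = 10^(−6.14/10) = 0.2432
  Stage 3: F_3 = 10^(6.84/10) = 4.831, G_3 = 10^(12.1/10) = 16.22
Friis cascade:
  F = 1.233 + (4.111 − 1)/0.8108 + (4.831 − 1)/0.1972 = 24.50
NF = 10 log₁₀(24.50) = 13.89 dB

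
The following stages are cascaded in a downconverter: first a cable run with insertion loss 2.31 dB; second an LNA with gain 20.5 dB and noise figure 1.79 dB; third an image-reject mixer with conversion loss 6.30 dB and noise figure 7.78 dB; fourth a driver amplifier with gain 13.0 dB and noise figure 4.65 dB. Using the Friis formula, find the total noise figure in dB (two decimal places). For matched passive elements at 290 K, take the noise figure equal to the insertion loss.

4.43 dB

Convert to linear (a loss of L dB is a gain of −L dB): F_i = 10^(NF_i/10), G_i = 10^(G_i,dB/10)
  Stage 1: F_1 = 10^(2.31/10) = 1.702, G_1 = 10^(−2.31/10) = 0.5875
  Stage 2: F_2 = 10^(1.79/10) = 1.510, G_2 = 10^(20.5/10) = 112.2
  Stage 3: F_3 = 10^(7.78/10) = 5.998, G_3 = 10^(−6.30/10) = 0.2344
  Stage 4: F_4 = 10^(4.65/10) = 2.917, G_4 = 10^(13.0/10) = 19.95
Friis cascade:
  F = 1.702 + (1.510 − 1)/0.5875 + (5.998 − 1)/65.92 + (2.917 − 1)/15.45 = 2.770
NF = 10 log₁₀(2.770) = 4.43 dB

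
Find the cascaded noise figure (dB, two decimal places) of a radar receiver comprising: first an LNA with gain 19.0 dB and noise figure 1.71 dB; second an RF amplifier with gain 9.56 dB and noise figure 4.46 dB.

1.78 dB

Convert to linear (a loss of L dB is a gain of −L dB): F_i = 10^(NF_i/10), G_i = 10^(G_i,dB/10)
  Stage 1: F_1 = 10^(1.71/10) = 1.483, G_1 = 10^(19.0/10) = 79.43
  Stage 2: F_2 = 10^(4.46/10) = 2.793, G_2 = 10^(9.56/10) = 9.036
Friis cascade:
  F = 1.483 + (2.793 − 1)/79.43 = 1.505
NF = 10 log₁₀(1.505) = 1.78 dB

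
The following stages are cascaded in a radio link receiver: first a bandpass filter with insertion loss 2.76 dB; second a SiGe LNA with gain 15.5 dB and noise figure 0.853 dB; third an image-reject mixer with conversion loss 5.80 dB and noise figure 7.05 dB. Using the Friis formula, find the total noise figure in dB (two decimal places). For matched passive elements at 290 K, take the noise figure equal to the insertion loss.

Convert to linear (a loss of L dB is a gain of −L dB): F_i = 10^(NF_i/10), G_i = 10^(G_i,dB/10)
  Stage 1: F_1 = 10^(2.76/10) = 1.888, G_1 = 10^(−2.76/10) = 0.5297
  Stage 2: F_2 = 10^(0.853/10) = 1.217, G_2 = 10^(15.5/10) = 35.48
  Stage 3: F_3 = 10^(7.05/10) = 5.070, G_3 = 10^(−5.80/10) = 0.2630
Friis cascade:
  F = 1.888 + (1.217 − 1)/0.5297 + (5.070 − 1)/18.79 = 2.514
NF = 10 log₁₀(2.514) = 4.00 dB

4.00 dB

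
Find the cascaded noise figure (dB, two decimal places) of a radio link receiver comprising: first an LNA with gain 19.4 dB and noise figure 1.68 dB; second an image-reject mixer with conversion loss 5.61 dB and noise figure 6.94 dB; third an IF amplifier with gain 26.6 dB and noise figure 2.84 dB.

1.92 dB

Convert to linear (a loss of L dB is a gain of −L dB): F_i = 10^(NF_i/10), G_i = 10^(G_i,dB/10)
  Stage 1: F_1 = 10^(1.68/10) = 1.472, G_1 = 10^(19.4/10) = 87.10
  Stage 2: F_2 = 10^(6.94/10) = 4.943, G_2 = 10^(−5.61/10) = 0.2748
  Stage 3: F_3 = 10^(2.84/10) = 1.923, G_3 = 10^(26.6/10) = 457.1
Friis cascade:
  F = 1.472 + (4.943 − 1)/87.10 + (1.923 − 1)/23.93 = 1.556
NF = 10 log₁₀(1.556) = 1.92 dB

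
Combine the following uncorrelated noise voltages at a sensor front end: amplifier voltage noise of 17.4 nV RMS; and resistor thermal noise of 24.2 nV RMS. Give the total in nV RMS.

29.8 nV

Uncorrelated sources add in power (mean-square): V_tot = √(ΣV_i²)
V_tot = √[(1.74×10⁻⁸)² + (2.42×10⁻⁸)²] = 2.98×10⁻⁸ V = 29.8 nV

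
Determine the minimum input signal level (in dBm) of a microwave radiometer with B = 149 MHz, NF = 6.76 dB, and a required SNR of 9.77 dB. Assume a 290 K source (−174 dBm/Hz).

Sensitivity = −174 + 10 log₁₀(B) + NF + SNR_min
= −174 + 81.73 + 6.76 + 9.77
= −75.74 dBm → −75.7 dBm

−75.7 dBm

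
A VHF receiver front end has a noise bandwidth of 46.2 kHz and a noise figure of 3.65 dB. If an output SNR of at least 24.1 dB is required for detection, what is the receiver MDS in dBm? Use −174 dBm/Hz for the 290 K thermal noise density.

−99.6 dBm

Sensitivity = −174 + 10 log₁₀(B) + NF + SNR_min
= −174 + 46.65 + 3.65 + 24.1
= −99.60 dBm → −99.6 dBm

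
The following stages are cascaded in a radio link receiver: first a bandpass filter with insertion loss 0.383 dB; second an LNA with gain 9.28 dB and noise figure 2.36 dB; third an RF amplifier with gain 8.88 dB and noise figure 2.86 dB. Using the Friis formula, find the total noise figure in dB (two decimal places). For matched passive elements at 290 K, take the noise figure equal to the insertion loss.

3.01 dB

Convert to linear (a loss of L dB is a gain of −L dB): F_i = 10^(NF_i/10), G_i = 10^(G_i,dB/10)
  Stage 1: F_1 = 10^(0.383/10) = 1.092, G_1 = 10^(−0.383/10) = 0.9156
  Stage 2: F_2 = 10^(2.36/10) = 1.722, G_2 = 10^(9.28/10) = 8.472
  Stage 3: F_3 = 10^(2.86/10) = 1.932, G_3 = 10^(8.88/10) = 7.727
Friis cascade:
  F = 1.092 + (1.722 − 1)/0.9156 + (1.932 − 1)/7.757 = 2.001
NF = 10 log₁₀(2.001) = 3.01 dB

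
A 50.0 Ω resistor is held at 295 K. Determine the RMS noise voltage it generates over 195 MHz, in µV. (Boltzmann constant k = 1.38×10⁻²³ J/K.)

12.6 µV

V_n = √(4kTRB)
4kTRB = 4 × 1.38×10⁻²³ × 295 × 5.00×10¹ × 1.95×10⁸ = 1.59×10⁻¹⁰ V²
V_n = √(1.59×10⁻¹⁰) = 1.26×10⁻⁵ V = 12.6 µV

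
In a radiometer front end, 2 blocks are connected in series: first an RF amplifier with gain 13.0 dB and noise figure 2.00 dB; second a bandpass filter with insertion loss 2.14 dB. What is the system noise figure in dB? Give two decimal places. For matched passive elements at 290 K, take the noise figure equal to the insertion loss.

2.09 dB

Convert to linear (a loss of L dB is a gain of −L dB): F_i = 10^(NF_i/10), G_i = 10^(G_i,dB/10)
  Stage 1: F_1 = 10^(2.00/10) = 1.585, G_1 = 10^(13.0/10) = 19.95
  Stage 2: F_2 = 10^(2.14/10) = 1.637, G_2 = 10^(−2.14/10) = 0.6109
Friis cascade:
  F = 1.585 + (1.637 − 1)/19.95 = 1.617
NF = 10 log₁₀(1.617) = 2.09 dB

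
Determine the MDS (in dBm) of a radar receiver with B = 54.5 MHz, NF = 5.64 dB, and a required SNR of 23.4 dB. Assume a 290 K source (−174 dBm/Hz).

−67.6 dBm

Sensitivity = −174 + 10 log₁₀(B) + NF + SNR_min
= −174 + 77.36 + 5.64 + 23.4
= −67.60 dBm → −67.6 dBm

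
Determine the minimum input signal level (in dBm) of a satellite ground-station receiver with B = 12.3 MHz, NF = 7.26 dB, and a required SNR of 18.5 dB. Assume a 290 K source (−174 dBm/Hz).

Sensitivity = −174 + 10 log₁₀(B) + NF + SNR_min
= −174 + 70.9 + 7.26 + 18.5
= −77.34 dBm → −77.3 dBm

−77.3 dBm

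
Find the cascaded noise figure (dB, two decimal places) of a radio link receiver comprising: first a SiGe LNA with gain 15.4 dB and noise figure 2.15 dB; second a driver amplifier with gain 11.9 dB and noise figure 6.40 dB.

Convert to linear (a loss of L dB is a gain of −L dB): F_i = 10^(NF_i/10), G_i = 10^(G_i,dB/10)
  Stage 1: F_1 = 10^(2.15/10) = 1.641, G_1 = 10^(15.4/10) = 34.67
  Stage 2: F_2 = 10^(6.40/10) = 4.365, G_2 = 10^(11.9/10) = 15.49
Friis cascade:
  F = 1.641 + (4.365 − 1)/34.67 = 1.738
NF = 10 log₁₀(1.738) = 2.40 dB

2.40 dB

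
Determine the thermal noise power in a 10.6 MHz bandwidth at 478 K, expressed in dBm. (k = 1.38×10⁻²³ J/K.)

P_n = kTB = 1.38×10⁻²³ × 478 × 1.06×10⁷ = 6.99×10⁻¹⁴ W
In dBm: 10 log₁₀(6.99×10⁻¹⁴ / 10⁻³) = −101.6 dBm

−101.6 dBm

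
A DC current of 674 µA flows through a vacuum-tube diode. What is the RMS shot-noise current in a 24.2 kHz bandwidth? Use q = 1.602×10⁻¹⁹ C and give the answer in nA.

2.29 nA

I_n = √(2qI·B)
2qI·B = 2 × 1.602×10⁻¹⁹ × 6.74×10⁻⁴ × 2.42×10⁴ = 5.23×10⁻¹⁸ A²
I_n = √(5.23×10⁻¹⁸) = 2.29×10⁻⁹ A = 2.29 nA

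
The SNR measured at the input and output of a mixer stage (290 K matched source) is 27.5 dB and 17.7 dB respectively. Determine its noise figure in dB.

NF (dB) = SNR_in(dB) − SNR_out(dB) when the source is at T₀
NF = 27.5 − 17.7 = 9.8 dB

9.8 dB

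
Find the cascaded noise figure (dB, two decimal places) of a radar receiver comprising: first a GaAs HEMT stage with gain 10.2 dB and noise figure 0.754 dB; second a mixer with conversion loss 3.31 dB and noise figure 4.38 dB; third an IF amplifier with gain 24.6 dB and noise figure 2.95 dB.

1.92 dB

Convert to linear (a loss of L dB is a gain of −L dB): F_i = 10^(NF_i/10), G_i = 10^(G_i,dB/10)
  Stage 1: F_1 = 10^(0.754/10) = 1.190, G_1 = 10^(10.2/10) = 10.47
  Stage 2: F_2 = 10^(4.38/10) = 2.742, G_2 = 10^(−3.31/10) = 0.4667
  Stage 3: F_3 = 10^(2.95/10) = 1.972, G_3 = 10^(24.6/10) = 288.4
Friis cascade:
  F = 1.190 + (2.742 − 1)/10.47 + (1.972 − 1)/4.887 = 1.555
NF = 10 log₁₀(1.555) = 1.92 dB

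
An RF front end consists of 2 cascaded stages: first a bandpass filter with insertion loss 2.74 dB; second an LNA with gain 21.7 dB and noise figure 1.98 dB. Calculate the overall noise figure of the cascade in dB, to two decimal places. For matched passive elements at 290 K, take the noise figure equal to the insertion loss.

Convert to linear (a loss of L dB is a gain of −L dB): F_i = 10^(NF_i/10), G_i = 10^(G_i,dB/10)
  Stage 1: F_1 = 10^(2.74/10) = 1.879, G_1 = 10^(−2.74/10) = 0.5321
  Stage 2: F_2 = 10^(1.98/10) = 1.578, G_2 = 10^(21.7/10) = 147.9
Friis cascade:
  F = 1.879 + (1.578 − 1)/0.5321 = 2.965
NF = 10 log₁₀(2.965) = 4.72 dB

4.72 dB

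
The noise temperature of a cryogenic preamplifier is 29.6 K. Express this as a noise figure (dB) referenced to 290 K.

0.422 dB

F = 1 + T_e/T₀ = 1 + 29.6/290 = 1.10207
NF = 10 log₁₀(1.10207) = 0.422 dB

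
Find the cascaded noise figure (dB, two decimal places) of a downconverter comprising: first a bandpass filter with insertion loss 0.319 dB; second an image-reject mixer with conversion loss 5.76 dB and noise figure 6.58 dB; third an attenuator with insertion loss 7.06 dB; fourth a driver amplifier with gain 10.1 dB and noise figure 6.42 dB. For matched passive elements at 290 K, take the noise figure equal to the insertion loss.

Convert to linear (a loss of L dB is a gain of −L dB): F_i = 10^(NF_i/10), G_i = 10^(G_i,dB/10)
  Stage 1: F_1 = 10^(0.319/10) = 1.076, G_1 = 10^(−0.319/10) = 0.9292
  Stage 2: F_2 = 10^(6.58/10) = 4.550, G_2 = 10^(−5.76/10) = 0.2655
  Stage 3: F_3 = 10^(7.06/10) = 5.082, G_3 = 10^(−7.06/10) = 0.1968
  Stage 4: F_4 = 10^(6.42/10) = 4.385, G_4 = 10^(10.1/10) = 10.23
Friis cascade:
  F = 1.076 + (4.550 − 1)/0.9292 + (5.082 − 1)/0.2467 + (4.385 − 1)/0.04854 = 91.19
NF = 10 log₁₀(91.19) = 19.60 dB

19.60 dB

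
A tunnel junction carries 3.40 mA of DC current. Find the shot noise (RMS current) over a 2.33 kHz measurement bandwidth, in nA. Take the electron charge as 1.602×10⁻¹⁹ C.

1.59 nA

I_n = √(2qI·B)
2qI·B = 2 × 1.602×10⁻¹⁹ × 3.40×10⁻³ × 2.33×10³ = 2.54×10⁻¹⁸ A²
I_n = √(2.54×10⁻¹⁸) = 1.59×10⁻⁹ A = 1.59 nA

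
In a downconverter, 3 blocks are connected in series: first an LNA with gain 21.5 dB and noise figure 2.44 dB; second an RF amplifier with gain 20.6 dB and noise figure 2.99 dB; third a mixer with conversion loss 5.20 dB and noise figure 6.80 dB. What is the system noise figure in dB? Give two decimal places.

2.46 dB

Convert to linear (a loss of L dB is a gain of −L dB): F_i = 10^(NF_i/10), G_i = 10^(G_i,dB/10)
  Stage 1: F_1 = 10^(2.44/10) = 1.754, G_1 = 10^(21.5/10) = 141.3
  Stage 2: F_2 = 10^(2.99/10) = 1.991, G_2 = 10^(20.6/10) = 114.8
  Stage 3: F_3 = 10^(6.80/10) = 4.786, G_3 = 10^(−5.20/10) = 0.3020
Friis cascade:
  F = 1.754 + (1.991 − 1)/141.3 + (4.786 − 1)/1.622×10⁴ = 1.761
NF = 10 log₁₀(1.761) = 2.46 dB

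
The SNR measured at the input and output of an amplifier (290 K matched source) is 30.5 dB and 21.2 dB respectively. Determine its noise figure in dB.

NF (dB) = SNR_in(dB) − SNR_out(dB) when the source is at T₀
NF = 30.5 − 21.2 = 9.3 dB

9.3 dB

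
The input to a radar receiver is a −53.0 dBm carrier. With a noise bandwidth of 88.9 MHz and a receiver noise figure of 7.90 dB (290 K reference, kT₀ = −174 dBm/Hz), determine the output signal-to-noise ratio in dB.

Noise floor: N = −174 + 10 log₁₀(B) + NF
10 log₁₀(8.89×10⁷) = 79.49 dB
N = −174 + 79.49 + 7.90 = −86.61 dBm
SNR = P_sig − N = −53.0 − (−86.61) = 33.61 dB → 33.6 dB

33.6 dB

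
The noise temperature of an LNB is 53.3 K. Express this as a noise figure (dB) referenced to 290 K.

0.733 dB

F = 1 + T_e/T₀ = 1 + 53.3/290 = 1.18379
NF = 10 log₁₀(1.18379) = 0.733 dB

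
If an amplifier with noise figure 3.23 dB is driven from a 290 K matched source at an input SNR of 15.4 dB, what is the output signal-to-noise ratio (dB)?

By definition F = SNR_in/SNR_out, so in dB: SNR_out = SNR_in − NF
SNR_out = 15.4 − 3.23 = 12.17 dB

12.17 dB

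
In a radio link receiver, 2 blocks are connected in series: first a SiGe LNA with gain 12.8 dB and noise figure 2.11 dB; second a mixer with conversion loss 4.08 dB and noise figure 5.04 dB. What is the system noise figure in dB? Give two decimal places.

Convert to linear (a loss of L dB is a gain of −L dB): F_i = 10^(NF_i/10), G_i = 10^(G_i,dB/10)
  Stage 1: F_1 = 10^(2.11/10) = 1.626, G_1 = 10^(12.8/10) = 19.05
  Stage 2: F_2 = 10^(5.04/10) = 3.192, G_2 = 10^(−4.08/10) = 0.3908
Friis cascade:
  F = 1.626 + (3.192 − 1)/19.05 = 1.741
NF = 10 log₁₀(1.741) = 2.41 dB

2.41 dB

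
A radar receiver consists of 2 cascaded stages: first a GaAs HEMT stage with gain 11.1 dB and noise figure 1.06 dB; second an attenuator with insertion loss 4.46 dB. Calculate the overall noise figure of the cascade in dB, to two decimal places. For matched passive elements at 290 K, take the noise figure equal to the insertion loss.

1.51 dB

Convert to linear (a loss of L dB is a gain of −L dB): F_i = 10^(NF_i/10), G_i = 10^(G_i,dB/10)
  Stage 1: F_1 = 10^(1.06/10) = 1.276, G_1 = 10^(11.1/10) = 12.88
  Stage 2: F_2 = 10^(4.46/10) = 2.793, G_2 = 10^(−4.46/10) = 0.3581
Friis cascade:
  F = 1.276 + (2.793 − 1)/12.88 = 1.416
NF = 10 log₁₀(1.416) = 1.51 dB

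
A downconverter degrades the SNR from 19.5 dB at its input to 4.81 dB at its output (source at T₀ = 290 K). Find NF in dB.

14.69 dB

NF (dB) = SNR_in(dB) − SNR_out(dB) when the source is at T₀
NF = 19.5 − 4.81 = 14.69 dB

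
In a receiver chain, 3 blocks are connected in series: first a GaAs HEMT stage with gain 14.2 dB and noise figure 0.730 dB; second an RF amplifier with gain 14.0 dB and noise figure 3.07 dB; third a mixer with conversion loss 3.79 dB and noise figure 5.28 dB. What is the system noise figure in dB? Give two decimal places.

0.88 dB

Convert to linear (a loss of L dB is a gain of −L dB): F_i = 10^(NF_i/10), G_i = 10^(G_i,dB/10)
  Stage 1: F_1 = 10^(0.730/10) = 1.183, G_1 = 10^(14.2/10) = 26.30
  Stage 2: F_2 = 10^(3.07/10) = 2.028, G_2 = 10^(14.0/10) = 25.12
  Stage 3: F_3 = 10^(5.28/10) = 3.373, G_3 = 10^(−3.79/10) = 0.4178
Friis cascade:
  F = 1.183 + (2.028 − 1)/26.30 + (3.373 − 1)/660.7 = 1.226
NF = 10 log₁₀(1.226) = 0.88 dB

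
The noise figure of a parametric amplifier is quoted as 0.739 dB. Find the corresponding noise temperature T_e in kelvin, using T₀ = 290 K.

F = 10^(0.739/10) = 1.1855
T_e = (F − 1)·T₀ = (1.1855 − 1) × 290 = 53.8 K

53.8 K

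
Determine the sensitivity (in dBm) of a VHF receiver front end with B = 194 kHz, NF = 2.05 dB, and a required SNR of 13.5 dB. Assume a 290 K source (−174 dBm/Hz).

−105.6 dBm

Sensitivity = −174 + 10 log₁₀(B) + NF + SNR_min
= −174 + 52.88 + 2.05 + 13.5
= −105.57 dBm → −105.6 dBm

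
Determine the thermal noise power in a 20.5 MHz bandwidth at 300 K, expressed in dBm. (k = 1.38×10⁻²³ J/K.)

P_n = kTB = 1.38×10⁻²³ × 300 × 2.05×10⁷ = 8.49×10⁻¹⁴ W
In dBm: 10 log₁₀(8.49×10⁻¹⁴ / 10⁻³) = −100.7 dBm

−100.7 dBm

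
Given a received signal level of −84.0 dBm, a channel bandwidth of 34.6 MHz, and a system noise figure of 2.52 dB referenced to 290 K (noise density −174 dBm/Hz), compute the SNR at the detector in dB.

12.1 dB

Noise floor: N = −174 + 10 log₁₀(B) + NF
10 log₁₀(3.46×10⁷) = 75.39 dB
N = −174 + 75.39 + 2.52 = −96.09 dBm
SNR = P_sig − N = −84.0 − (−96.09) = 12.09 dB → 12.1 dB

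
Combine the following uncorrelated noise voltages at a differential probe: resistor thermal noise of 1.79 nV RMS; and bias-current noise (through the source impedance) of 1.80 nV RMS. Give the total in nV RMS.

2.54 nV

Uncorrelated sources add in power (mean-square): V_tot = √(ΣV_i²)
V_tot = √[(1.79×10⁻⁹)² + (1.80×10⁻⁹)²] = 2.54×10⁻⁹ V = 2.54 nV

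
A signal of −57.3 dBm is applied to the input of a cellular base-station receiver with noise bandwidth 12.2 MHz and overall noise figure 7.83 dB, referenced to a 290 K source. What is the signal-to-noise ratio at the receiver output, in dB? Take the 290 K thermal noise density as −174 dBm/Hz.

38.0 dB

Noise floor: N = −174 + 10 log₁₀(B) + NF
10 log₁₀(1.22×10⁷) = 70.86 dB
N = −174 + 70.86 + 7.83 = −95.31 dBm
SNR = P_sig − N = −57.3 − (−95.31) = 38.01 dB → 38.0 dB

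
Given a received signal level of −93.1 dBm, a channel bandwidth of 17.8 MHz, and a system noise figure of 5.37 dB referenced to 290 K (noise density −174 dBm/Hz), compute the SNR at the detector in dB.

Noise floor: N = −174 + 10 log₁₀(B) + NF
10 log₁₀(1.78×10⁷) = 72.5 dB
N = −174 + 72.5 + 5.37 = −96.13 dBm
SNR = P_sig − N = −93.1 − (−96.13) = 3.03 dB → 3.0 dB

3.0 dB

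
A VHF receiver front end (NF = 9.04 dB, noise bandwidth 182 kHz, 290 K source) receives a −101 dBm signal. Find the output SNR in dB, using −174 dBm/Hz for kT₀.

Noise floor: N = −174 + 10 log₁₀(B) + NF
10 log₁₀(1.82×10⁵) = 52.6 dB
N = −174 + 52.6 + 9.04 = −112.36 dBm
SNR = P_sig − N = −101 − (−112.36) = 11.36 dB → 11.4 dB

11.4 dB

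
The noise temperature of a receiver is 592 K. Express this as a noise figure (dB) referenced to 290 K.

4.83 dB

F = 1 + T_e/T₀ = 1 + 592/290 = 3.04138
NF = 10 log₁₀(3.04138) = 4.83 dB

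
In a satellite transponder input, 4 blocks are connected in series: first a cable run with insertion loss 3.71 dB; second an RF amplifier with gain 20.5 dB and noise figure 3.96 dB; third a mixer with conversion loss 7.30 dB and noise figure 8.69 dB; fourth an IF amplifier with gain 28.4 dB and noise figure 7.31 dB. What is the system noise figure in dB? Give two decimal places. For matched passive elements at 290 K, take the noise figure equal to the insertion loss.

8.11 dB

Convert to linear (a loss of L dB is a gain of −L dB): F_i = 10^(NF_i/10), G_i = 10^(G_i,dB/10)
  Stage 1: F_1 = 10^(3.71/10) = 2.350, G_1 = 10^(−3.71/10) = 0.4256
  Stage 2: F_2 = 10^(3.96/10) = 2.489, G_2 = 10^(20.5/10) = 112.2
  Stage 3: F_3 = 10^(8.69/10) = 7.396, G_3 = 10^(−7.30/10) = 0.1862
  Stage 4: F_4 = 10^(7.31/10) = 5.383, G_4 = 10^(28.4/10) = 691.8
Friis cascade:
  F = 2.350 + (2.489 − 1)/0.4256 + (7.396 − 1)/47.75 + (5.383 − 1)/8.892 = 6.475
NF = 10 log₁₀(6.475) = 8.11 dB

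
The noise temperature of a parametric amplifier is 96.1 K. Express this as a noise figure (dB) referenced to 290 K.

F = 1 + T_e/T₀ = 1 + 96.1/290 = 1.33138
NF = 10 log₁₀(1.33138) = 1.24 dB

1.24 dB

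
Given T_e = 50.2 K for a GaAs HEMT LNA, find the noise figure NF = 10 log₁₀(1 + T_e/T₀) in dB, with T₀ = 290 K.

0.693 dB

F = 1 + T_e/T₀ = 1 + 50.2/290 = 1.1731
NF = 10 log₁₀(1.1731) = 0.693 dB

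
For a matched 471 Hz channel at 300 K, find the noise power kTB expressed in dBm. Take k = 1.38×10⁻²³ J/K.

−147.1 dBm

P_n = kTB = 1.38×10⁻²³ × 300 × 4.71×10² = 1.95×10⁻¹⁸ W
In dBm: 10 log₁₀(1.95×10⁻¹⁸ / 10⁻³) = −147.1 dBm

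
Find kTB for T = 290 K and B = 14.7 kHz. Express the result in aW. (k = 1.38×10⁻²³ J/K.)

P_n = kTB = 1.38×10⁻²³ × 290 × 1.47×10⁴ = 5.88×10⁻¹⁷ W = 58.8 aW

58.8 aW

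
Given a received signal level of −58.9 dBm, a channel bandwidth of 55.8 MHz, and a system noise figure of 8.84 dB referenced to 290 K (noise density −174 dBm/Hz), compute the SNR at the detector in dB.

Noise floor: N = −174 + 10 log₁₀(B) + NF
10 log₁₀(5.58×10⁷) = 77.47 dB
N = −174 + 77.47 + 8.84 = −87.69 dBm
SNR = P_sig − N = −58.9 − (−87.69) = 28.79 dB → 28.8 dB

28.8 dB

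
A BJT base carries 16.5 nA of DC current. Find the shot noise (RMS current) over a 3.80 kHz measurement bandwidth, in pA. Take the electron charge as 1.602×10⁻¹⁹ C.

I_n = √(2qI·B)
2qI·B = 2 × 1.602×10⁻¹⁹ × 1.65×10⁻⁸ × 3.80×10³ = 2.01×10⁻²³ A²
I_n = √(2.01×10⁻²³) = 4.48×10⁻¹² A = 4.48 pA

4.48 pA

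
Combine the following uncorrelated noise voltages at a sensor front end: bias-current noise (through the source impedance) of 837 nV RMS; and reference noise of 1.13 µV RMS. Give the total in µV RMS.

1.41 µV

Uncorrelated sources add in power (mean-square): V_tot = √(ΣV_i²)
V_tot = √[(8.37×10⁻⁷)² + (1.13×10⁻⁶)²] = 1.41×10⁻⁶ V = 1.41 µV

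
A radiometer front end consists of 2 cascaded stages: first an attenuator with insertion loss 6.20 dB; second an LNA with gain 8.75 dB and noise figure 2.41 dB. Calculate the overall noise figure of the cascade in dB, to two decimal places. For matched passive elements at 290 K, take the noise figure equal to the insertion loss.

Convert to linear (a loss of L dB is a gain of −L dB): F_i = 10^(NF_i/10), G_i = 10^(G_i,dB/10)
  Stage 1: F_1 = 10^(6.20/10) = 4.169, G_1 = 10^(−6.20/10) = 0.2399
  Stage 2: F_2 = 10^(2.41/10) = 1.742, G_2 = 10^(8.75/10) = 7.499
Friis cascade:
  F = 4.169 + (1.742 − 1)/0.2399 = 7.261
NF = 10 log₁₀(7.261) = 8.61 dB

8.61 dB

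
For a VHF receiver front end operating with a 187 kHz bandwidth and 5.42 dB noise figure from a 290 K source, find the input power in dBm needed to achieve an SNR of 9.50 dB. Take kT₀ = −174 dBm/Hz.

Sensitivity = −174 + 10 log₁₀(B) + NF + SNR_min
= −174 + 52.72 + 5.42 + 9.50
= −106.36 dBm → −106.4 dBm

−106.4 dBm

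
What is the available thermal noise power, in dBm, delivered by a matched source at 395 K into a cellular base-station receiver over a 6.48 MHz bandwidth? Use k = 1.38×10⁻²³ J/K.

P_n = kTB = 1.38×10⁻²³ × 395 × 6.48×10⁶ = 3.53×10⁻¹⁴ W
In dBm: 10 log₁₀(3.53×10⁻¹⁴ / 10⁻³) = −104.5 dBm

−104.5 dBm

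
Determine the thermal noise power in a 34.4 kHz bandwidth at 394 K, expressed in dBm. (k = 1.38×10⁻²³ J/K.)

P_n = kTB = 1.38×10⁻²³ × 394 × 3.44×10⁴ = 1.87×10⁻¹⁶ W
In dBm: 10 log₁₀(1.87×10⁻¹⁶ / 10⁻³) = −127.3 dBm

−127.3 dBm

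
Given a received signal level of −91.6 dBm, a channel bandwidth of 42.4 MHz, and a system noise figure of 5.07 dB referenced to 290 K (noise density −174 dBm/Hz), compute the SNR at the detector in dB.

1.1 dB

Noise floor: N = −174 + 10 log₁₀(B) + NF
10 log₁₀(4.24×10⁷) = 76.27 dB
N = −174 + 76.27 + 5.07 = −92.66 dBm
SNR = P_sig − N = −91.6 − (−92.66) = 1.06 dB → 1.1 dB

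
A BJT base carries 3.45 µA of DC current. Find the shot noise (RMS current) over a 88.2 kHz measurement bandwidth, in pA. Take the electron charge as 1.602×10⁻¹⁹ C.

I_n = √(2qI·B)
2qI·B = 2 × 1.602×10⁻¹⁹ × 3.45×10⁻⁶ × 8.82×10⁴ = 9.75×10⁻²⁰ A²
I_n = √(9.75×10⁻²⁰) = 3.12×10⁻¹⁰ A = 312 pA

312 pA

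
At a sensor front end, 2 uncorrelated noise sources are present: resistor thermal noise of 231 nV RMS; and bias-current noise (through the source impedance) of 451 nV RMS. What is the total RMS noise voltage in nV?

Uncorrelated sources add in power (mean-square): V_tot = √(ΣV_i²)
V_tot = √[(2.31×10⁻⁷)² + (4.51×10⁻⁷)²] = 5.07×10⁻⁷ V = 507 nV

507 nV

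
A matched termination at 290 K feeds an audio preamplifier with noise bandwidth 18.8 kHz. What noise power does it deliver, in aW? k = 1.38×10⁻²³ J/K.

P_n = kTB = 1.38×10⁻²³ × 290 × 1.88×10⁴ = 7.52×10⁻¹⁷ W = 75.2 aW

75.2 aW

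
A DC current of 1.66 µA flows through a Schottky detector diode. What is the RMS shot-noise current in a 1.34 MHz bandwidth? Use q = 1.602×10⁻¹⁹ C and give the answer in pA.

I_n = √(2qI·B)
2qI·B = 2 × 1.602×10⁻¹⁹ × 1.66×10⁻⁶ × 1.34×10⁶ = 7.13×10⁻¹⁹ A²
I_n = √(7.13×10⁻¹⁹) = 8.44×10⁻¹⁰ A = 844 pA

844 pA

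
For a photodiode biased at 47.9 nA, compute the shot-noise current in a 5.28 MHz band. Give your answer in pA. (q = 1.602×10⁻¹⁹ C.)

285 pA

I_n = √(2qI·B)
2qI·B = 2 × 1.602×10⁻¹⁹ × 4.79×10⁻⁸ × 5.28×10⁶ = 8.10×10⁻²⁰ A²
I_n = √(8.10×10⁻²⁰) = 2.85×10⁻¹⁰ A = 285 pA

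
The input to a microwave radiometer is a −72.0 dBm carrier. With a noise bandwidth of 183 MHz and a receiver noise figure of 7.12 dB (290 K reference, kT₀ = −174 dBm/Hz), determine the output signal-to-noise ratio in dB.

12.3 dB

Noise floor: N = −174 + 10 log₁₀(B) + NF
10 log₁₀(1.83×10⁸) = 82.62 dB
N = −174 + 82.62 + 7.12 = −84.26 dBm
SNR = P_sig − N = −72.0 − (−84.26) = 12.26 dB → 12.3 dB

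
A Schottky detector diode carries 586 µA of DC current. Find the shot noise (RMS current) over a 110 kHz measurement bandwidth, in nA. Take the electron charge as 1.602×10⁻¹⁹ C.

I_n = √(2qI·B)
2qI·B = 2 × 1.602×10⁻¹⁹ × 5.86×10⁻⁴ × 1.10×10⁵ = 2.07×10⁻¹⁷ A²
I_n = √(2.07×10⁻¹⁷) = 4.54×10⁻⁹ A = 4.54 nA

4.54 nA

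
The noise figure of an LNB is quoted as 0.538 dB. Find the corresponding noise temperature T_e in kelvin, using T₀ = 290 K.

F = 10^(0.538/10) = 1.13188
T_e = (F − 1)·T₀ = (1.13188 − 1) × 290 = 38.2 K

38.2 K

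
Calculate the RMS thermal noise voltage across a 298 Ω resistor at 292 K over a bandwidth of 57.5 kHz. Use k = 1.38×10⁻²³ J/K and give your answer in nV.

V_n = √(4kTRB)
4kTRB = 4 × 1.38×10⁻²³ × 292 × 2.98×10² × 5.75×10⁴ = 2.76×10⁻¹³ V²
V_n = √(2.76×10⁻¹³) = 5.26×10⁻⁷ V = 526 nV

526 nV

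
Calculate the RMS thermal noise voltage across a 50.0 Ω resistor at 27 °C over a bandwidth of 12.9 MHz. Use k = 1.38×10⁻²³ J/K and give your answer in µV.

T = 27 °C + 273.15 = 300.15 K
V_n = √(4kTRB)
4kTRB = 4 × 1.38×10⁻²³ × 300.15 × 5.00×10¹ × 1.29×10⁷ = 1.07×10⁻¹¹ V²
V_n = √(1.07×10⁻¹¹) = 3.27×10⁻⁶ V = 3.27 µV

3.27 µV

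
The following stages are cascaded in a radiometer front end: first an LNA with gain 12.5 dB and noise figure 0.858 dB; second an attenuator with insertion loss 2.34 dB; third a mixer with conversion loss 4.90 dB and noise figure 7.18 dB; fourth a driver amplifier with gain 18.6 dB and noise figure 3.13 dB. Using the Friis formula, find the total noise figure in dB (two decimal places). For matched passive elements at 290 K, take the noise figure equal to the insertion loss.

Convert to linear (a loss of L dB is a gain of −L dB): F_i = 10^(NF_i/10), G_i = 10^(G_i,dB/10)
  Stage 1: F_1 = 10^(0.858/10) = 1.218, G_1 = 10^(12.5/10) = 17.78
  Stage 2: F_2 = 10^(2.34/10) = 1.714, G_2 = 10^(−2.34/10) = 0.5834
  Stage 3: F_3 = 10^(7.18/10) = 5.224, G_3 = 10^(−4.90/10) = 0.3236
  Stage 4: F_4 = 10^(3.13/10) = 2.056, G_4 = 10^(18.6/10) = 72.44
Friis cascade:
  F = 1.218 + (1.714 − 1)/17.78 + (5.224 − 1)/10.38 + (2.056 − 1)/3.357 = 1.980
NF = 10 log₁₀(1.980) = 2.97 dB

2.97 dB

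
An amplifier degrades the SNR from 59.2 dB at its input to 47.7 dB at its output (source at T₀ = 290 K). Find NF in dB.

11.5 dB

NF (dB) = SNR_in(dB) − SNR_out(dB) when the source is at T₀
NF = 59.2 − 47.7 = 11.5 dB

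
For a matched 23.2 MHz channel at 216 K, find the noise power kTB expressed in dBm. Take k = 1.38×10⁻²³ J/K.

−101.6 dBm

P_n = kTB = 1.38×10⁻²³ × 216 × 2.32×10⁷ = 6.92×10⁻¹⁴ W
In dBm: 10 log₁₀(6.92×10⁻¹⁴ / 10⁻³) = −101.6 dBm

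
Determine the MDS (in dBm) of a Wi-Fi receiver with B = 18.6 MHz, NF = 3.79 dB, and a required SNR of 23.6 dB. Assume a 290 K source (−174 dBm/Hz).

−73.9 dBm

Sensitivity = −174 + 10 log₁₀(B) + NF + SNR_min
= −174 + 72.7 + 3.79 + 23.6
= −73.91 dBm → −73.9 dBm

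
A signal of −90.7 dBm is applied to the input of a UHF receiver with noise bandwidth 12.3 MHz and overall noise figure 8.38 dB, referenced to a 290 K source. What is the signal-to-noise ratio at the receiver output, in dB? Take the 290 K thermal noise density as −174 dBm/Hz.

4.0 dB

Noise floor: N = −174 + 10 log₁₀(B) + NF
10 log₁₀(1.23×10⁷) = 70.9 dB
N = −174 + 70.9 + 8.38 = −94.72 dBm
SNR = P_sig − N = −90.7 − (−94.72) = 4.02 dB → 4.0 dB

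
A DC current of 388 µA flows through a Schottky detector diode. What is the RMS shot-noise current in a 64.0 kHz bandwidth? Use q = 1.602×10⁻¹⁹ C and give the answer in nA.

I_n = √(2qI·B)
2qI·B = 2 × 1.602×10⁻¹⁹ × 3.88×10⁻⁴ × 6.40×10⁴ = 7.96×10⁻¹⁸ A²
I_n = √(7.96×10⁻¹⁸) = 2.82×10⁻⁹ A = 2.82 nA

2.82 nA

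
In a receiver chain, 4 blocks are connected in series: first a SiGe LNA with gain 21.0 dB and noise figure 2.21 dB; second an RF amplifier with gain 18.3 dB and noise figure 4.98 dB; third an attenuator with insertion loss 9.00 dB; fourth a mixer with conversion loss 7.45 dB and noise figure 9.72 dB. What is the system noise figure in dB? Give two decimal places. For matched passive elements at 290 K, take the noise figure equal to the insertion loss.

Convert to linear (a loss of L dB is a gain of −L dB): F_i = 10^(NF_i/10), G_i = 10^(G_i,dB/10)
  Stage 1: F_1 = 10^(2.21/10) = 1.663, G_1 = 10^(21.0/10) = 125.9
  Stage 2: F_2 = 10^(4.98/10) = 3.148, G_2 = 10^(18.3/10) = 67.61
  Stage 3: F_3 = 10^(9.00/10) = 7.943, G_3 = 10^(−9.00/10) = 0.1259
  Stage 4: F_4 = 10^(9.72/10) = 9.376, G_4 = 10^(−7.45/10) = 0.1799
Friis cascade:
  F = 1.663 + (3.148 − 1)/125.9 + (7.943 − 1)/8511 + (9.376 − 1)/1072 = 1.689
NF = 10 log₁₀(1.689) = 2.28 dB

2.28 dB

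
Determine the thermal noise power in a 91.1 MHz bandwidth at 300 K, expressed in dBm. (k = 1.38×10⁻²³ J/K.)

−94.2 dBm

P_n = kTB = 1.38×10⁻²³ × 300 × 9.11×10⁷ = 3.77×10⁻¹³ W
In dBm: 10 log₁₀(3.77×10⁻¹³ / 10⁻³) = −94.2 dBm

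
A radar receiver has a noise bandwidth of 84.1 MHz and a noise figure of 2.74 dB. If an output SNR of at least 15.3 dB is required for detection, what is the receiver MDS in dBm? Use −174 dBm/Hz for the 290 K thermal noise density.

−76.7 dBm

Sensitivity = −174 + 10 log₁₀(B) + NF + SNR_min
= −174 + 79.25 + 2.74 + 15.3
= −76.71 dBm → −76.7 dBm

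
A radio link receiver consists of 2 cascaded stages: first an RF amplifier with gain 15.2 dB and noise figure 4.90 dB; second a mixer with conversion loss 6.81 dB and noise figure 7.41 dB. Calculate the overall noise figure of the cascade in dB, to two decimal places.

Convert to linear (a loss of L dB is a gain of −L dB): F_i = 10^(NF_i/10), G_i = 10^(G_i,dB/10)
  Stage 1: F_1 = 10^(4.90/10) = 3.090, G_1 = 10^(15.2/10) = 33.11
  Stage 2: F_2 = 10^(7.41/10) = 5.508, G_2 = 10^(−6.81/10) = 0.2084
Friis cascade:
  F = 3.090 + (5.508 − 1)/33.11 = 3.226
NF = 10 log₁₀(3.226) = 5.09 dB

5.09 dB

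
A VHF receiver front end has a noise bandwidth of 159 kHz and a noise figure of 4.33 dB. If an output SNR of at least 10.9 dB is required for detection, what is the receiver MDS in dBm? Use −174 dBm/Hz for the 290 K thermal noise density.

−106.8 dBm

Sensitivity = −174 + 10 log₁₀(B) + NF + SNR_min
= −174 + 52.01 + 4.33 + 10.9
= −106.76 dBm → −106.8 dBm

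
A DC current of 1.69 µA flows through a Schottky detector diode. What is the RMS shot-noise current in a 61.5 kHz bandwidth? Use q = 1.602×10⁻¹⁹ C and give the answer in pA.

182 pA

I_n = √(2qI·B)
2qI·B = 2 × 1.602×10⁻¹⁹ × 1.69×10⁻⁶ × 6.15×10⁴ = 3.33×10⁻²⁰ A²
I_n = √(3.33×10⁻²⁰) = 1.82×10⁻¹⁰ A = 182 pA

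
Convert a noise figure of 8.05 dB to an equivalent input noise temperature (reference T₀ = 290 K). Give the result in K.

1561 K

F = 10^(8.05/10) = 6.38263
T_e = (F − 1)·T₀ = (6.38263 − 1) × 290 = 1561 K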